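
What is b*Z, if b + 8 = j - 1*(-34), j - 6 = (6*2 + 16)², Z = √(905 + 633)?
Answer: 816*√1538 ≈ 32001.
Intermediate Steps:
Z = √1538 ≈ 39.217
j = 790 (j = 6 + (6*2 + 16)² = 6 + (12 + 16)² = 6 + 28² = 6 + 784 = 790)
b = 816 (b = -8 + (790 - 1*(-34)) = -8 + (790 + 34) = -8 + 824 = 816)
b*Z = 816*√1538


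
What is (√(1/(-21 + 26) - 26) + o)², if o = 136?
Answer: (680 + I*√645)²/25 ≈ 18470.0 + 1381.6*I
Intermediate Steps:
(√(1/(-21 + 26) - 26) + o)² = (√(1/(-21 + 26) - 26) + 136)² = (√(1/5 - 26) + 136)² = (√(⅕ - 26) + 136)² = (√(-129/5) + 136)² = (I*√645/5 + 136)² = (136 + I*√645/5)²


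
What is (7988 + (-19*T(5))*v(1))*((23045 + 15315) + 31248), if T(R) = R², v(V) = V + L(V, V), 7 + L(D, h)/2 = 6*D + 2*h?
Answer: 456837304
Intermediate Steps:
L(D, h) = -14 + 4*h + 12*D (L(D, h) = -14 + 2*(6*D + 2*h) = -14 + 2*(2*h + 6*D) = -14 + (4*h + 12*D) = -14 + 4*h + 12*D)
v(V) = -14 + 17*V (v(V) = V + (-14 + 4*V + 12*V) = V + (-14 + 16*V) = -14 + 17*V)
(7988 + (-19*T(5))*v(1))*((23045 + 15315) + 31248) = (7988 + (-19*5²)*(-14 + 17*1))*((23045 + 15315) + 31248) = (7988 + (-19*25)*(-14 + 17))*(38360 + 31248) = (7988 - 475*3)*69608 = (7988 - 1425)*69608 = 6563*69608 = 456837304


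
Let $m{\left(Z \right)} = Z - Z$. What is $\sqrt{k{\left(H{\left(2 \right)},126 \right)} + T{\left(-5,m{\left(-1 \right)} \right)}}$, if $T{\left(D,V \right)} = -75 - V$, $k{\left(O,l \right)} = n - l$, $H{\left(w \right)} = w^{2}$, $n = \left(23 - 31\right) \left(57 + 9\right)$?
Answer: $27 i \approx 27.0 i$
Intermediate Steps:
$n = -528$ ($n = \left(-8\right) 66 = -528$)
$m{\left(Z \right)} = 0$
$k{\left(O,l \right)} = -528 - l$
$\sqrt{k{\left(H{\left(2 \right)},126 \right)} + T{\left(-5,m{\left(-1 \right)} \right)}} = \sqrt{\left(-528 - 126\right) - 75} = \sqrt{\left(-528 - 126\right) + \left(-75 + 0\right)} = \sqrt{-654 - 75} = \sqrt{-729} = 27 i$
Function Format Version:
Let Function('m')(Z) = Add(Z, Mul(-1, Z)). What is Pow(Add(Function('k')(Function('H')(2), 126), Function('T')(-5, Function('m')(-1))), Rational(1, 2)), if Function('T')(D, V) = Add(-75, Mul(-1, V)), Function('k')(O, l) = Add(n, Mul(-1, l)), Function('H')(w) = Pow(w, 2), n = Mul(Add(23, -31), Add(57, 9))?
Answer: Mul(27, I) ≈ Mul(27.000, I)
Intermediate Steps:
n = -528 (n = Mul(-8, 66) = -528)
Function('m')(Z) = 0
Function('k')(O, l) = Add(-528, Mul(-1, l))
Pow(Add(Function('k')(Function('H')(2), 126), Function('T')(-5, Function('m')(-1))), Rational(1, 2)) = Pow(Add(Add(-528, Mul(-1, 126)), Add(-75, Mul(-1, 0))), Rational(1, 2)) = Pow(Add(Add(-528, -126), Add(-75, 0)), Rational(1, 2)) = Pow(Add(-654, -75), Rational(1, 2)) = Pow(-729, Rational(1, 2)) = Mul(27, I)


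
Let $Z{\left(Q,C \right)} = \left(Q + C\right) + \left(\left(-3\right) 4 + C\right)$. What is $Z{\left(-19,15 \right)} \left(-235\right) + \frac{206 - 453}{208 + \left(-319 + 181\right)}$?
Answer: $\frac{16203}{70} \approx 231.47$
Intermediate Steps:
$Z{\left(Q,C \right)} = -12 + Q + 2 C$ ($Z{\left(Q,C \right)} = \left(C + Q\right) + \left(-12 + C\right) = -12 + Q + 2 C$)
$Z{\left(-19,15 \right)} \left(-235\right) + \frac{206 - 453}{208 + \left(-319 + 181\right)} = \left(-12 - 19 + 2 \cdot 15\right) \left(-235\right) + \frac{206 - 453}{208 + \left(-319 + 181\right)} = \left(-12 - 19 + 30\right) \left(-235\right) - \frac{247}{208 - 138} = \left(-1\right) \left(-235\right) - \frac{247}{70} = 235 - \frac{247}{70} = \frac{16203}{70}$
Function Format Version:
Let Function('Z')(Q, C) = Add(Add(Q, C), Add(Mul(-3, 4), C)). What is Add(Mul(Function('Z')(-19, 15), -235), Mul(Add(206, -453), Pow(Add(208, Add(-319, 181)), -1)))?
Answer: Rational(16203, 70) ≈ 231.47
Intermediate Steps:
Function('Z')(Q, C) = Add(-12, Q, Mul(2, C)) (Function('Z')(Q, C) = Add(Add(C, Q), Add(-12, C)) = Add(-12, Q, Mul(2, C)))
Add(Mul(Function('Z')(-19, 15), -235), Mul(Add(206, -453), Pow(Add(208, Add(-319, 181)), -1))) = Add(Mul(Add(-12, -19, Mul(2, 15)), -235), Mul(Add(206, -453), Pow(Add(208, Add(-319, 181)), -1))) = Add(Mul(Add(-12, -19, 30), -235), Mul(-247, Pow(Add(208, -138), -1))) = Add(Mul(-1, -235), Mul(-247, Pow(70, -1))) = Add(235, Mul(-247, Rational(1, 70))) = Add(235, Rational(-247, 70)) = Rational(16203, 70)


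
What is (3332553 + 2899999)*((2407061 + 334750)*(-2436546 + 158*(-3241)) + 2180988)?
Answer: -50387487572338097952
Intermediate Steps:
(3332553 + 2899999)*((2407061 + 334750)*(-2436546 + 158*(-3241)) + 2180988) = 6232552*(2741811*(-2436546 - 512078) + 2180988) = 6232552*(2741811*(-2948624) + 2180988) = 6232552*(-8084569718064 + 2180988) = 6232552*(-8084567537076) = -50387487572338097952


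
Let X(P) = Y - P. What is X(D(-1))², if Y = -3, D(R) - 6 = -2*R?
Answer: 121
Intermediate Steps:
D(R) = 6 - 2*R
X(P) = -3 - P
X(D(-1))² = (-3 - (6 - 2*(-1)))² = (-3 - (6 + 2))² = (-3 - 1*8)² = (-3 - 8)² = (-11)² = 121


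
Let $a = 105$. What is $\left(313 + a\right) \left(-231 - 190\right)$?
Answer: $-175978$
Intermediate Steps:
$\left(313 + a\right) \left(-231 - 190\right) = \left(313 + 105\right) \left(-231 - 190\right) = 418 \left(-231 - 190\right) = 418 \left(-421\right) = -175978$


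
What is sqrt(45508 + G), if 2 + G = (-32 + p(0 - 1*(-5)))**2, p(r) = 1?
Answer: 3*sqrt(5163) ≈ 215.56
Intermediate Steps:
G = 959 (G = -2 + (-32 + 1)**2 = -2 + (-31)**2 = -2 + 961 = 959)
sqrt(45508 + G) = sqrt(45508 + 959) = sqrt(46467) = 3*sqrt(5163)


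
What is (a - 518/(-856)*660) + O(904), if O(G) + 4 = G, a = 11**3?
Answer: 281452/107 ≈ 2630.4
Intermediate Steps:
a = 1331
O(G) = -4 + G
(a - 518/(-856)*660) + O(904) = (1331 - 518/(-856)*660) + (-4 + 904) = (1331 - 518*(-1/856)*660) + 900 = (1331 + (259/428)*660) + 900 = (1331 + 42735/107) + 900 = 185152/107 + 900 = 281452/107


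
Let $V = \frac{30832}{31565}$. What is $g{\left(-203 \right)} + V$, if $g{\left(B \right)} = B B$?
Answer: $\frac{1300792917}{31565} \approx 41210.0$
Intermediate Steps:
$g{\left(B \right)} = B^{2}$
$V = \frac{30832}{31565}$ ($V = 30832 \cdot \frac{1}{31565} = \frac{30832}{31565} \approx 0.97678$)
$g{\left(-203 \right)} + V = \left(-203\right)^{2} + \frac{30832}{31565} = 41209 + \frac{30832}{31565} = \frac{1300792917}{31565}$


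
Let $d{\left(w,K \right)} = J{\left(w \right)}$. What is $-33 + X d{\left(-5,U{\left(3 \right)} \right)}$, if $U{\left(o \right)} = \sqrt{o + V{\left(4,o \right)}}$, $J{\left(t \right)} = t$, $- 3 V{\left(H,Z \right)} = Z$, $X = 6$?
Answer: $-63$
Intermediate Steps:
$V{\left(H,Z \right)} = - \frac{Z}{3}$
$U{\left(o \right)} = \frac{\sqrt{6} \sqrt{o}}{3}$ ($U{\left(o \right)} = \sqrt{o - \frac{o}{3}} = \sqrt{\frac{2 o}{3}} = \frac{\sqrt{6} \sqrt{o}}{3}$)
$d{\left(w,K \right)} = w$
$-33 + X d{\left(-5,U{\left(3 \right)} \right)} = -33 + 6 \left(-5\right) = -33 - 30 = -63$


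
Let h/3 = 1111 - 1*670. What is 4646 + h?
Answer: 5969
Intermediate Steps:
h = 1323 (h = 3*(1111 - 1*670) = 3*(1111 - 670) = 3*441 = 1323)
4646 + h = 4646 + 1323 = 5969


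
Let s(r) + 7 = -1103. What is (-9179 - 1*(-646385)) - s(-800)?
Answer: 638316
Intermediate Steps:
s(r) = -1110 (s(r) = -7 - 1103 = -1110)
(-9179 - 1*(-646385)) - s(-800) = (-9179 - 1*(-646385)) - 1*(-1110) = (-9179 + 646385) + 1110 = 637206 + 1110 = 638316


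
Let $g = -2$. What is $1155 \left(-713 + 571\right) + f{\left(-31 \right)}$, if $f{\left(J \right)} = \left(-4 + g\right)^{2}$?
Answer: $-163974$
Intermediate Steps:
$f{\left(J \right)} = 36$ ($f{\left(J \right)} = \left(-4 - 2\right)^{2} = \left(-6\right)^{2} = 36$)
$1155 \left(-713 + 571\right) + f{\left(-31 \right)} = 1155 \left(-713 + 571\right) + 36 = 1155 \left(-142\right) + 36 = -164010 + 36 = -163974$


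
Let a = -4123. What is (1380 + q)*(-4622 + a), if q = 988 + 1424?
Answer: -33161040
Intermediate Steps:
q = 2412
(1380 + q)*(-4622 + a) = (1380 + 2412)*(-4622 - 4123) = 3792*(-8745) = -33161040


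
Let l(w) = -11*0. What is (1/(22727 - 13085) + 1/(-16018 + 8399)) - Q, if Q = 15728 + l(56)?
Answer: -1155416597767/73462398 ≈ -15728.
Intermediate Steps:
l(w) = 0
Q = 15728 (Q = 15728 + 0 = 15728)
(1/(22727 - 13085) + 1/(-16018 + 8399)) - Q = (1/(22727 - 13085) + 1/(-16018 + 8399)) - 1*15728 = (1/9642 + 1/(-7619)) - 15728 = (1/9642 - 1/7619) - 15728 = -2023/73462398 - 15728 = -1155416597767/73462398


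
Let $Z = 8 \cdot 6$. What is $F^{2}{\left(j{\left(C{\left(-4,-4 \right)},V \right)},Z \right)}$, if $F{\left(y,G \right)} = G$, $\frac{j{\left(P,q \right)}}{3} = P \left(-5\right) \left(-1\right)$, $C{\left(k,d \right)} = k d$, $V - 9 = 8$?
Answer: $2304$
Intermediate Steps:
$V = 17$ ($V = 9 + 8 = 17$)
$C{\left(k,d \right)} = d k$
$Z = 48$
$j{\left(P,q \right)} = 15 P$ ($j{\left(P,q \right)} = 3 P \left(-5\right) \left(-1\right) = 3 - 5 P \left(-1\right) = 3 \cdot 5 P = 15 P$)
$F^{2}{\left(j{\left(C{\left(-4,-4 \right)},V \right)},Z \right)} = 48^{2} = 2304$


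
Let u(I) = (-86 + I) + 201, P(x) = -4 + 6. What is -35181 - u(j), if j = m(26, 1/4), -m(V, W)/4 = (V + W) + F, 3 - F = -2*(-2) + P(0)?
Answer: -35203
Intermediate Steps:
P(x) = 2
F = -3 (F = 3 - (-2*(-2) + 2) = 3 - (4 + 2) = 3 - 1*6 = 3 - 6 = -3)
m(V, W) = 12 - 4*V - 4*W (m(V, W) = -4*((V + W) - 3) = -4*(-3 + V + W) = 12 - 4*V - 4*W)
j = -93 (j = 12 - 4*26 - 4/4 = 12 - 104 - 4*¼ = 12 - 104 - 1 = -93)
u(I) = 115 + I
-35181 - u(j) = -35181 - (115 - 93) = -35181 - 1*22 = -35181 - 22 = -35203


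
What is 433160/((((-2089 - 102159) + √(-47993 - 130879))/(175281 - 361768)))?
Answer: 1052627355936520/1358478047 + 20194677230*I*√44718/1358478047 ≈ 7.7486e+5 + 3143.6*I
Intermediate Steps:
433160/((((-2089 - 102159) + √(-47993 - 130879))/(175281 - 361768))) = 433160/(((-104248 + √(-178872))/(-186487))) = 433160/(((-104248 + 2*I*√44718)*(-1/186487))) = 433160/(104248/186487 - 2*I*√44718/186487)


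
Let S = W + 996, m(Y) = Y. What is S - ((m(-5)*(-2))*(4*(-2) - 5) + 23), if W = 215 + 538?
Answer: 1856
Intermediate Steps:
W = 753
S = 1749 (S = 753 + 996 = 1749)
S - ((m(-5)*(-2))*(4*(-2) - 5) + 23) = 1749 - ((-5*(-2))*(4*(-2) - 5) + 23) = 1749 - (10*(-8 - 5) + 23) = 1749 - (10*(-13) + 23) = 1749 - (-130 + 23) = 1749 - 1*(-107) = 1749 + 107 = 1856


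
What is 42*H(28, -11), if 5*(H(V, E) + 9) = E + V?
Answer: -1176/5 ≈ -235.20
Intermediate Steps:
H(V, E) = -9 + E/5 + V/5 (H(V, E) = -9 + (E + V)/5 = -9 + (E/5 + V/5) = -9 + E/5 + V/5)
42*H(28, -11) = 42*(-9 + (⅕)*(-11) + (⅕)*28) = 42*(-9 - 11/5 + 28/5) = 42*(-28/5) = -1176/5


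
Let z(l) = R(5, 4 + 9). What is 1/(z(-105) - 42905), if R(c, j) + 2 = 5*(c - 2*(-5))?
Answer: -1/42832 ≈ -2.3347e-5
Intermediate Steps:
R(c, j) = 48 + 5*c (R(c, j) = -2 + 5*(c - 2*(-5)) = -2 + 5*(c + 10) = -2 + 5*(10 + c) = -2 + (50 + 5*c) = 48 + 5*c)
z(l) = 73 (z(l) = 48 + 5*5 = 48 + 25 = 73)
1/(z(-105) - 42905) = 1/(73 - 42905) = 1/(-42832) = -1/42832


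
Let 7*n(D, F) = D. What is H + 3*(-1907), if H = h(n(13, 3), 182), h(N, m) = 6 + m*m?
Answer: 27409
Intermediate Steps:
n(D, F) = D/7
h(N, m) = 6 + m²
H = 33130 (H = 6 + 182² = 6 + 33124 = 33130)
H + 3*(-1907) = 33130 + 3*(-1907) = 33130 - 5721 = 27409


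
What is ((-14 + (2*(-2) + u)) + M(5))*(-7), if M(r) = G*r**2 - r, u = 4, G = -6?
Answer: 1183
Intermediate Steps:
M(r) = -r - 6*r**2 (M(r) = -6*r**2 - r = -r - 6*r**2)
((-14 + (2*(-2) + u)) + M(5))*(-7) = ((-14 + (2*(-2) + 4)) - 1*5*(1 + 6*5))*(-7) = ((-14 + (-4 + 4)) - 1*5*(1 + 30))*(-7) = ((-14 + 0) - 1*5*31)*(-7) = (-14 - 155)*(-7) = -169*(-7) = 1183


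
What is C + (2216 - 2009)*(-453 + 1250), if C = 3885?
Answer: 168864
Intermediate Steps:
C + (2216 - 2009)*(-453 + 1250) = 3885 + (2216 - 2009)*(-453 + 1250) = 3885 + 207*797 = 3885 + 164979 = 168864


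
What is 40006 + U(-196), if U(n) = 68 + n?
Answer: 39878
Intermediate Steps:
40006 + U(-196) = 40006 + (68 - 196) = 40006 - 128 = 39878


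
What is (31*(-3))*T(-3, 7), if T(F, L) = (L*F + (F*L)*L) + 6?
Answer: 15066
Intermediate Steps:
T(F, L) = 6 + F*L + F*L² (T(F, L) = (F*L + F*L²) + 6 = 6 + F*L + F*L²)
(31*(-3))*T(-3, 7) = (31*(-3))*(6 - 3*7 - 3*7²) = -93*(6 - 21 - 3*49) = -93*(6 - 21 - 147) = -93*(-162) = 15066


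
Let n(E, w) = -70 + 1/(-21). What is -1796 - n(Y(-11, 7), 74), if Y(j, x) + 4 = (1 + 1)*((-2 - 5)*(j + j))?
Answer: -36245/21 ≈ -1726.0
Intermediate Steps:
Y(j, x) = -4 - 28*j (Y(j, x) = -4 + (1 + 1)*((-2 - 5)*(j + j)) = -4 + 2*(-14*j) = -4 - 28*j)
n(E, w) = -1471/21 (n(E, w) = -70 - 1/21 = -1471/21)
-1796 - n(Y(-11, 7), 74) = -1796 - 1*(-1471/21) = -1796 + 1471/21 = -36245/21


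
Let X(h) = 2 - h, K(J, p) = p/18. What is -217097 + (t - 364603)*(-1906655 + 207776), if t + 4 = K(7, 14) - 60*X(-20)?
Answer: 1864992472157/3 ≈ 6.2166e+11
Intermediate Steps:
K(J, p) = p/18 (K(J, p) = p*(1/18) = p/18)
t = -11909/9 (t = -4 + ((1/18)*14 - 60*(2 - 1*(-20))) = -4 + (7/9 - 60*(2 + 20)) = -4 + (7/9 - 60*22) = -4 + (7/9 - 1320) = -4 - 11873/9 = -11909/9 ≈ -1323.2)
-217097 + (t - 364603)*(-1906655 + 207776) = -217097 + (-11909/9 - 364603)*(-1906655 + 207776) = -217097 - 3293336/9*(-1698879) = -217097 + 1864993123448/3 = 1864992472157/3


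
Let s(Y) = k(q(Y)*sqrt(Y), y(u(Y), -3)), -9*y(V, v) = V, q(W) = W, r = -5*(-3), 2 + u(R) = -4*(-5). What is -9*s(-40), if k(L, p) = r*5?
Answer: -675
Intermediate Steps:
u(R) = 18 (u(R) = -2 - 4*(-5) = -2 + 20 = 18)
r = 15
y(V, v) = -V/9
k(L, p) = 75 (k(L, p) = 15*5 = 75)
s(Y) = 75
-9*s(-40) = -9*75 = -675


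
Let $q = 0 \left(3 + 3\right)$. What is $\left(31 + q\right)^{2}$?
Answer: $961$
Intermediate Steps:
$q = 0$ ($q = 0 \cdot 6 = 0$)
$\left(31 + q\right)^{2} = \left(31 + 0\right)^{2} = 31^{2} = 961$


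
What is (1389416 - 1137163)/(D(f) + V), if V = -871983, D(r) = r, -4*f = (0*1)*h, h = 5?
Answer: -252253/871983 ≈ -0.28929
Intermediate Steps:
f = 0 (f = -0*1*5/4 = -0*5 = -1/4*0 = 0)
(1389416 - 1137163)/(D(f) + V) = (1389416 - 1137163)/(0 - 871983) = 252253/(-871983) = 252253*(-1/871983) = -252253/871983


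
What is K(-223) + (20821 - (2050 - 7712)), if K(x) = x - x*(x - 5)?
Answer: -24584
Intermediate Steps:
K(x) = x - x*(-5 + x)
K(-223) + (20821 - (2050 - 7712)) = -223*(6 - 1*(-223)) + (20821 - (2050 - 7712)) = -223*(6 + 223) + (20821 - 1*(-5662)) = -223*229 + (20821 + 5662) = -51067 + 26483 = -24584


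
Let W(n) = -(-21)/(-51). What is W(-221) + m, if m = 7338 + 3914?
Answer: 191277/17 ≈ 11252.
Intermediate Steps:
W(n) = -7/17 (W(n) = -(-21)*(-1)/51 = -1*7/17 = -7/17)
m = 11252
W(-221) + m = -7/17 + 11252 = 191277/17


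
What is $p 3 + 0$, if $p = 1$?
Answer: $3$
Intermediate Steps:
$p 3 + 0 = 1 \cdot 3 + 0 = 3 + 0 = 3$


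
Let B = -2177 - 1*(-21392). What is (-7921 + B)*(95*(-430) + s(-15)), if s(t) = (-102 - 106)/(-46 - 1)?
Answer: -21681566148/47 ≈ -4.6131e+8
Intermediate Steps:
B = 19215 (B = -2177 + 21392 = 19215)
s(t) = 208/47 (s(t) = -208/(-47) = -208*(-1/47) = 208/47)
(-7921 + B)*(95*(-430) + s(-15)) = (-7921 + 19215)*(95*(-430) + 208/47) = 11294*(-40850 + 208/47) = 11294*(-1919742/47) = -21681566148/47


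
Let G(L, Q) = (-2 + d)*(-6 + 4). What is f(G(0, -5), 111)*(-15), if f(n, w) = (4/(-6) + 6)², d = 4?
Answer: -1280/3 ≈ -426.67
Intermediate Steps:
G(L, Q) = -4 (G(L, Q) = (-2 + 4)*(-6 + 4) = 2*(-2) = -4)
f(n, w) = 256/9 (f(n, w) = (4*(-⅙) + 6)² = (-⅔ + 6)² = (16/3)² = 256/9)
f(G(0, -5), 111)*(-15) = (256/9)*(-15) = -1280/3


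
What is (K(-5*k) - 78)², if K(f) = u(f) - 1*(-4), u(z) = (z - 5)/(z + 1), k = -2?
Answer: 654481/121 ≈ 5408.9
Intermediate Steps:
u(z) = (-5 + z)/(1 + z)
K(f) = 4 + (-5 + f)/(1 + f) (K(f) = (-5 + f)/(1 + f) - 1*(-4) = (-5 + f)/(1 + f) + 4 = 4 + (-5 + f)/(1 + f))
(K(-5*k) - 78)² = ((-1 + 5*(-5*(-2)))/(1 - 5*(-2)) - 78)² = ((-1 + 5*10)/(1 + 10) - 78)² = ((-1 + 50)/11 - 78)² = ((1/11)*49 - 78)² = (49/11 - 78)² = (-809/11)² = 654481/121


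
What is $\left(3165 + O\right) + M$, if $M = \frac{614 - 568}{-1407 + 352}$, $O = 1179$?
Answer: $\frac{4582874}{1055} \approx 4344.0$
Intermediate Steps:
$M = - \frac{46}{1055}$ ($M = \frac{46}{-1055} = 46 \left(- \frac{1}{1055}\right) = - \frac{46}{1055} \approx -0.043602$)
$\left(3165 + O\right) + M = \left(3165 + 1179\right) - \frac{46}{1055} = 4344 - \frac{46}{1055} = \frac{4582874}{1055}$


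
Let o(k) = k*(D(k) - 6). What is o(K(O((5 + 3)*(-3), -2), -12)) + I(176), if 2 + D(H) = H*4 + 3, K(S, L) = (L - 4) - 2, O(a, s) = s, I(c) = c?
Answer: 1562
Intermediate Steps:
K(S, L) = -6 + L (K(S, L) = (-4 + L) - 2 = -6 + L)
D(H) = 1 + 4*H (D(H) = -2 + (H*4 + 3) = -2 + (4*H + 3) = -2 + (3 + 4*H) = 1 + 4*H)
o(k) = k*(-5 + 4*k) (o(k) = k*((1 + 4*k) - 6) = k*(-5 + 4*k))
o(K(O((5 + 3)*(-3), -2), -12)) + I(176) = (-6 - 12)*(-5 + 4*(-6 - 12)) + 176 = -18*(-5 + 4*(-18)) + 176 = -18*(-5 - 72) + 176 = -18*(-77) + 176 = 1386 + 176 = 1562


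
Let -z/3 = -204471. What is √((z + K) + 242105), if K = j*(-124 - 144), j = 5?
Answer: √854178 ≈ 924.22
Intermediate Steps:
K = -1340 (K = 5*(-124 - 144) = 5*(-268) = -1340)
z = 613413 (z = -3*(-204471) = 613413)
√((z + K) + 242105) = √((613413 - 1340) + 242105) = √(612073 + 242105) = √854178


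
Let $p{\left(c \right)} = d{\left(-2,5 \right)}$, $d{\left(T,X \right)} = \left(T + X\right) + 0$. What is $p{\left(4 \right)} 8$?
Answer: $24$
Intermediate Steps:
$d{\left(T,X \right)} = T + X$
$p{\left(c \right)} = 3$ ($p{\left(c \right)} = -2 + 5 = 3$)
$p{\left(4 \right)} 8 = 3 \cdot 8 = 24$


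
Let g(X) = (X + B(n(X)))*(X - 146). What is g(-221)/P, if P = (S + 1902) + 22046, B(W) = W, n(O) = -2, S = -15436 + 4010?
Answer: 81841/12522 ≈ 6.5358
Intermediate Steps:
S = -11426
P = 12522 (P = (-11426 + 1902) + 22046 = -9524 + 22046 = 12522)
g(X) = (-146 + X)*(-2 + X) (g(X) = (X - 2)*(X - 146) = (-2 + X)*(-146 + X) = (-146 + X)*(-2 + X))
g(-221)/P = (292 + (-221)² - 148*(-221))/12522 = (292 + 48841 + 32708)*(1/12522) = 81841*(1/12522) = 81841/12522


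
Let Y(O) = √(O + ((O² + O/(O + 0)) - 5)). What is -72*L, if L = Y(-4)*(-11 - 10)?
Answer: 3024*√2 ≈ 4276.6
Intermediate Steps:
Y(O) = √(-4 + O + O²) (Y(O) = √(O + ((O² + O/O) - 5)) = √(O + ((O² + 1) - 5)) = √(O + ((1 + O²) - 5)) = √(O + (-4 + O²)) = √(-4 + O + O²))
L = -42*√2 (L = √(-4 - 4 + (-4)²)*(-11 - 10) = √(-4 - 4 + 16)*(-21) = √8*(-21) = (2*√2)*(-21) = -42*√2 ≈ -59.397)
-72*L = -(-3024)*√2 = 3024*√2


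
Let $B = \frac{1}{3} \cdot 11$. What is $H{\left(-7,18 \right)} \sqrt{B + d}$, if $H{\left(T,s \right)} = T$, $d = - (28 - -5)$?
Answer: $- \frac{14 i \sqrt{66}}{3} \approx - 37.912 i$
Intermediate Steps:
$d = -33$ ($d = - (28 + 5) = \left(-1\right) 33 = -33$)
$B = \frac{11}{3}$ ($B = \frac{1}{3} \cdot 11 = \frac{11}{3} \approx 3.6667$)
$H{\left(-7,18 \right)} \sqrt{B + d} = - 7 \sqrt{\frac{11}{3} - 33} = - 7 \sqrt{- \frac{88}{3}} = - 7 \frac{2 i \sqrt{66}}{3} = - \frac{14 i \sqrt{66}}{3}$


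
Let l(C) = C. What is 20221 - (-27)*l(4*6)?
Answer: 20869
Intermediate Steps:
20221 - (-27)*l(4*6) = 20221 - (-27)*4*6 = 20221 - (-27)*24 = 20221 - 1*(-648) = 20221 + 648 = 20869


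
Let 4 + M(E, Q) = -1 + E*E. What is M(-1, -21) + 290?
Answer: 286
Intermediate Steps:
M(E, Q) = -5 + E**2 (M(E, Q) = -4 + (-1 + E*E) = -4 + (-1 + E**2) = -5 + E**2)
M(-1, -21) + 290 = (-5 + (-1)**2) + 290 = (-5 + 1) + 290 = -4 + 290 = 286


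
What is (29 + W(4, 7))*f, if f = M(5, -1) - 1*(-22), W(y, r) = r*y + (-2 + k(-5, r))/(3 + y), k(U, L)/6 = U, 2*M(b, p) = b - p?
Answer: 9175/7 ≈ 1310.7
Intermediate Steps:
M(b, p) = b/2 - p/2 (M(b, p) = (b - p)/2 = b/2 - p/2)
k(U, L) = 6*U
W(y, r) = -32/(3 + y) + r*y (W(y, r) = r*y + (-2 + 6*(-5))/(3 + y) = r*y + (-2 - 30)/(3 + y) = r*y - 32/(3 + y) = -32/(3 + y) + r*y)
f = 25 (f = ((1/2)*5 - 1/2*(-1)) - 1*(-22) = (5/2 + 1/2) + 22 = 3 + 22 = 25)
(29 + W(4, 7))*f = (29 + (-32 + 7*4**2 + 3*7*4)/(3 + 4))*25 = (29 + (-32 + 7*16 + 84)/7)*25 = (29 + (-32 + 112 + 84)/7)*25 = (29 + (1/7)*164)*25 = (29 + 164/7)*25 = (367/7)*25 = 9175/7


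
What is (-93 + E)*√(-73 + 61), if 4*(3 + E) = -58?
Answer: -221*I*√3 ≈ -382.78*I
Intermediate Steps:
E = -35/2 (E = -3 + (¼)*(-58) = -3 - 29/2 = -35/2 ≈ -17.500)
(-93 + E)*√(-73 + 61) = (-93 - 35/2)*√(-73 + 61) = -221*I*√3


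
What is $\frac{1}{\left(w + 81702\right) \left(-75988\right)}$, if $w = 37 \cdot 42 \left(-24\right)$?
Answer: $- \frac{1}{3374323128} \approx -2.9636 \cdot 10^{-10}$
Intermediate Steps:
$w = -37296$ ($w = 1554 \left(-24\right) = -37296$)
$\frac{1}{\left(w + 81702\right) \left(-75988\right)} = \frac{1}{\left(-37296 + 81702\right) \left(-75988\right)} = \frac{1}{44406} \left(- \frac{1}{75988}\right) = - \frac{1}{3374323128}$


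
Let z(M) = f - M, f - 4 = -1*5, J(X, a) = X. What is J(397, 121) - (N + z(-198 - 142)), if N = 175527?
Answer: -175469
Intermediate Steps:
f = -1 (f = 4 - 1*5 = 4 - 5 = -1)
z(M) = -1 - M
J(397, 121) - (N + z(-198 - 142)) = 397 - (175527 + (-1 - (-198 - 142))) = 397 - (175527 + (-1 - 1*(-340))) = 397 - (175527 + (-1 + 340)) = 397 - (175527 + 339) = 397 - 1*175866 = 397 - 175866 = -175469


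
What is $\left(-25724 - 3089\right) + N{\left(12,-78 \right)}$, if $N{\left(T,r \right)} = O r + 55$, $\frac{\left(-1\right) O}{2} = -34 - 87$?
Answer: $-47634$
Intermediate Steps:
$O = 242$ ($O = - 2 \left(-34 - 87\right) = \left(-2\right) \left(-121\right) = 242$)
$N{\left(T,r \right)} = 55 + 242 r$ ($N{\left(T,r \right)} = 242 r + 55 = 55 + 242 r$)
$\left(-25724 - 3089\right) + N{\left(12,-78 \right)} = \left(-25724 - 3089\right) + \left(55 + 242 \left(-78\right)\right) = -28813 + \left(55 - 18876\right) = -28813 - 18821 = -47634$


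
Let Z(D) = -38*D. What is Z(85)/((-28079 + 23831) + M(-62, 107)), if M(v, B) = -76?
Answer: 1615/2162 ≈ 0.74699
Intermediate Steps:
Z(85)/((-28079 + 23831) + M(-62, 107)) = (-38*85)/((-28079 + 23831) - 76) = -3230/(-4248 - 76) = -3230/(-4324) = -3230*(-1/4324) = 1615/2162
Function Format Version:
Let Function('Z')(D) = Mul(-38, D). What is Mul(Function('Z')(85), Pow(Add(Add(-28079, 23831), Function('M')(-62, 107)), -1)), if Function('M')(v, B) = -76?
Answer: Rational(1615, 2162) ≈ 0.74699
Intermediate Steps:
Mul(Function('Z')(85), Pow(Add(Add(-28079, 23831), Function('M')(-62, 107)), -1)) = Mul(Mul(-38, 85), Pow(Add(Add(-28079, 23831), -76), -1)) = Mul(-3230, Pow(Add(-4248, -76), -1)) = Mul(-3230, Pow(-4324, -1)) = Mul(-3230, Rational(-1, 4324)) = Rational(1615, 2162)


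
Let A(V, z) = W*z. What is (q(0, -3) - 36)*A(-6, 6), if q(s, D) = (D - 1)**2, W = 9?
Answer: -1080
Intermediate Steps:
q(s, D) = (-1 + D)**2
A(V, z) = 9*z
(q(0, -3) - 36)*A(-6, 6) = ((-1 - 3)**2 - 36)*(9*6) = ((-4)**2 - 36)*54 = (16 - 36)*54 = -20*54 = -1080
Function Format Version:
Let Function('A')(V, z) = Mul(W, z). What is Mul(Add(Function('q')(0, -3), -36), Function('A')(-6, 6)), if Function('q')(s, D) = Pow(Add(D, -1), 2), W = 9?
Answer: -1080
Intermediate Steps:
Function('q')(s, D) = Pow(Add(-1, D), 2)
Function('A')(V, z) = Mul(9, z)
Mul(Add(Function('q')(0, -3), -36), Function('A')(-6, 6)) = Mul(Add(Pow(Add(-1, -3), 2), -36), Mul(9, 6)) = Mul(Add(Pow(-4, 2), -36), 54) = Mul(Add(16, -36), 54) = Mul(-20, 54) = -1080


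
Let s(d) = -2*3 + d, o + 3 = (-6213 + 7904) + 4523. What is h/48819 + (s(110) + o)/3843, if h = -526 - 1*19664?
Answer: 25633535/20845713 ≈ 1.2297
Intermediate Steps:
o = 6211 (o = -3 + ((-6213 + 7904) + 4523) = -3 + (1691 + 4523) = -3 + 6214 = 6211)
s(d) = -6 + d
h = -20190 (h = -526 - 19664 = -20190)
h/48819 + (s(110) + o)/3843 = -20190/48819 + ((-6 + 110) + 6211)/3843 = -20190*1/48819 + (104 + 6211)*(1/3843) = -6730/16273 + 6315*(1/3843) = -6730/16273 + 2105/1281 = 25633535/20845713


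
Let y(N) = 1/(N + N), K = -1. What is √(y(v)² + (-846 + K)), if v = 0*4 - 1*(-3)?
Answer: I*√30491/6 ≈ 29.103*I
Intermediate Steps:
v = 3 (v = 0 + 3 = 3)
y(N) = 1/(2*N)
√(y(v)² + (-846 + K)) = √(((½)/3)² + (-846 - 1)) = √(((½)*(⅓))² - 847) = √((⅙)² - 847) = √(1/36 - 847) = √(-30491/36) = I*√30491/6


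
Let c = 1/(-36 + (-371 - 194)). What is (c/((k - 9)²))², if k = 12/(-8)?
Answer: 16/70246731681 ≈ 2.2777e-10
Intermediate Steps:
k = -3/2 (k = 12*(-⅛) = -3/2 ≈ -1.5000)
c = -1/601 (c = 1/(-36 - 565) = 1/(-601) = -1/601 ≈ -0.0016639)
(c/((k - 9)²))² = (-1/(601*(-3/2 - 9)²))² = (-1/(601*((-21/2)²)))² = (-1/(601*441/4))² = (-1/601*4/441)² = (-4/265041)² = 16/70246731681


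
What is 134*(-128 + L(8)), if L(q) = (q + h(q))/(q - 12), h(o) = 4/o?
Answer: -69747/4 ≈ -17437.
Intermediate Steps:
L(q) = (q + 4/q)/(-12 + q) (L(q) = (q + 4/q)/(q - 12) = (q + 4/q)/(-12 + q))
134*(-128 + L(8)) = 134*(-128 + (4 + 8²)/(8*(-12 + 8))) = 134*(-128 + (⅛)*(4 + 64)/(-4)) = 134*(-128 + (⅛)*(-¼)*68) = 134*(-128 - 17/8) = 134*(-1041/8) = -69747/4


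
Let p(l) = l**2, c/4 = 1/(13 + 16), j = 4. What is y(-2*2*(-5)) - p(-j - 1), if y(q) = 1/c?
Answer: -71/4 ≈ -17.750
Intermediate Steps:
c = 4/29 (c = 4/(13 + 16) = 4/29 ≈ 0.13793)
y(q) = 29/4 (y(q) = 1/(4/29) = 29/4)
y(-2*2*(-5)) - p(-j - 1) = 29/4 - (-1*4 - 1)**2 = 29/4 - (-4 - 1)**2 = 29/4 - 1*(-5)**2 = 29/4 - 1*25 = 29/4 - 25 = -71/4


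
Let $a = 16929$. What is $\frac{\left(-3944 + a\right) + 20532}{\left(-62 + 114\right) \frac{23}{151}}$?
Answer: $\frac{5061067}{1196} \approx 4231.7$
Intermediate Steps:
$\frac{\left(-3944 + a\right) + 20532}{\left(-62 + 114\right) \frac{23}{151}} = \frac{\left(-3944 + 16929\right) + 20532}{\left(-62 + 114\right) \frac{23}{151}} = \frac{12985 + 20532}{52 \cdot 23 \cdot \frac{1}{151}} = \frac{33517}{52 \cdot \frac{23}{151}} = \frac{33517}{\frac{1196}{151}} = 33517 \cdot \frac{151}{1196} = \frac{5061067}{1196}$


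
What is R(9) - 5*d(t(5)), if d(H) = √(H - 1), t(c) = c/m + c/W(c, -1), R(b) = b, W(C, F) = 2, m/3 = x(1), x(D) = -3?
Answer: 9 - 5*√34/6 ≈ 4.1409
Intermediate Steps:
m = -9 (m = 3*(-3) = -9)
t(c) = 7*c/18 (t(c) = c/(-9) + c/2 = c*(-⅑) + c*(½) = -c/9 + c/2 = 7*c/18)
d(H) = √(-1 + H)
R(9) - 5*d(t(5)) = 9 - 5*√(-1 + (7/18)*5) = 9 - 5*√(-1 + 35/18) = 9 - 5*√34/6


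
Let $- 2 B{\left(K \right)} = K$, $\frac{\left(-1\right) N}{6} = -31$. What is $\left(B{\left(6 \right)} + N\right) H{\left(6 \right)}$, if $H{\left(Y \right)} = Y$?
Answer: $1098$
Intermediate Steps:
$N = 186$ ($N = \left(-6\right) \left(-31\right) = 186$)
$B{\left(K \right)} = - \frac{K}{2}$
$\left(B{\left(6 \right)} + N\right) H{\left(6 \right)} = \left(\left(- \frac{1}{2}\right) 6 + 186\right) 6 = \left(-3 + 186\right) 6 = 183 \cdot 6 = 1098$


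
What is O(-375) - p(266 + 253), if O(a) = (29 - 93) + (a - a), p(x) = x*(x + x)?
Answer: -538786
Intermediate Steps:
p(x) = 2*x² (p(x) = x*(2*x) = 2*x²)
O(a) = -64 (O(a) = -64 + 0 = -64)
O(-375) - p(266 + 253) = -64 - 2*(266 + 253)² = -64 - 2*519² = -64 - 2*269361 = -64 - 1*538722 = -64 - 538722 = -538786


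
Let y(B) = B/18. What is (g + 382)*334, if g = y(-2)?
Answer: 1147958/9 ≈ 1.2755e+5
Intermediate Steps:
y(B) = B/18 (y(B) = B*(1/18) = B/18)
g = -1/9 (g = (1/18)*(-2) = -1/9 ≈ -0.11111)
(g + 382)*334 = (-1/9 + 382)*334 = (3437/9)*334 = 1147958/9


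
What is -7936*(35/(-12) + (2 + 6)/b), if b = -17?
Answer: 1370944/51 ≈ 26881.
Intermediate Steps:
-7936*(35/(-12) + (2 + 6)/b) = -7936*(35/(-12) + (2 + 6)/(-17)) = -7936*(35*(-1/12) + 8*(-1/17)) = -7936*(-35/12 - 8/17) = -7936*(-691/204) = 1370944/51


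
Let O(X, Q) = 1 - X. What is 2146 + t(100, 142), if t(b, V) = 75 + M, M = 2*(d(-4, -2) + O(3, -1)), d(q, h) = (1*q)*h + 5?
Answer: 2243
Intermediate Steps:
d(q, h) = 5 + h*q (d(q, h) = q*h + 5 = h*q + 5 = 5 + h*q)
M = 22 (M = 2*((5 - 2*(-4)) + (1 - 1*3)) = 2*((5 + 8) + (1 - 3)) = 2*(13 - 2) = 2*11 = 22)
t(b, V) = 97 (t(b, V) = 75 + 22 = 97)
2146 + t(100, 142) = 2146 + 97 = 2243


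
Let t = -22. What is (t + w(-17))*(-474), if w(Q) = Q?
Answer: 18486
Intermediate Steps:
(t + w(-17))*(-474) = (-22 - 17)*(-474) = -39*(-474) = 18486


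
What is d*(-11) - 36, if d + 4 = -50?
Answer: 558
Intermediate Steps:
d = -54 (d = -4 - 50 = -54)
d*(-11) - 36 = -54*(-11) - 36 = 594 - 36 = 558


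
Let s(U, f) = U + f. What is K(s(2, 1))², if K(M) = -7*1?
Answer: 49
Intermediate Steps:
K(M) = -7
K(s(2, 1))² = (-7)² = 49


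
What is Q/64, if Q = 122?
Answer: 61/32 ≈ 1.9063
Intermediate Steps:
Q/64 = 122/64 = (1/64)*122 = 61/32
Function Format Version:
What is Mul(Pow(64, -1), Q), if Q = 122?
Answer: Rational(61, 32) ≈ 1.9063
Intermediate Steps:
Mul(Pow(64, -1), Q) = Mul(Pow(64, -1), 122) = Mul(Rational(1, 64), 122) = Rational(61, 32)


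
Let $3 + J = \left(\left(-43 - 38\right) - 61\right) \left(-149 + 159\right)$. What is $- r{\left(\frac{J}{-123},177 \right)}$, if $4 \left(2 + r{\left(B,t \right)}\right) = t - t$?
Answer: $2$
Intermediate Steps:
$J = -1423$ ($J = -3 + \left(\left(-43 - 38\right) - 61\right) \left(-149 + 159\right) = -3 + \left(-81 - 61\right) 10 = -3 - 1420 = -1423$)
$r{\left(B,t \right)} = -2$ ($r{\left(B,t \right)} = -2 + \frac{t - t}{4} = -2 + \frac{1}{4} \cdot 0 = -2 + 0 = -2$)
$- r{\left(\frac{J}{-123},177 \right)} = \left(-1\right) \left(-2\right) = 2$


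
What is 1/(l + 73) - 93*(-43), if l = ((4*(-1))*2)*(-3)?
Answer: 387904/97 ≈ 3999.0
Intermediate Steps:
l = 24 (l = -4*2*(-3) = -8*(-3) = 24)
1/(l + 73) - 93*(-43) = 1/(24 + 73) - 93*(-43) = 1/97 + 3999 = 387904/97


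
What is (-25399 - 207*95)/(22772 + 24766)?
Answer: -22532/23769 ≈ -0.94796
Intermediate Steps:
(-25399 - 207*95)/(22772 + 24766) = (-25399 - 19665)/47538 = -45064*1/47538 = -22532/23769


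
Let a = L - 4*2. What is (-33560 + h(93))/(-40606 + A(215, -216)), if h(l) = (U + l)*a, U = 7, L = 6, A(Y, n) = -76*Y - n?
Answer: 3376/5673 ≈ 0.59510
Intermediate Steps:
A(Y, n) = -n - 76*Y
a = -2 (a = 6 - 4*2 = 6 - 8 = -2)
h(l) = -14 - 2*l (h(l) = (7 + l)*(-2) = -14 - 2*l)
(-33560 + h(93))/(-40606 + A(215, -216)) = (-33560 + (-14 - 2*93))/(-40606 + (-1*(-216) - 76*215)) = (-33560 + (-14 - 186))/(-40606 + (216 - 16340)) = (-33560 - 200)/(-40606 - 16124) = -33760/(-56730) = -33760*(-1/56730) = 3376/5673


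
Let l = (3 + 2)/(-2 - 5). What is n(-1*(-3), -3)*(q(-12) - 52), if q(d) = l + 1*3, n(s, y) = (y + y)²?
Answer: -12528/7 ≈ -1789.7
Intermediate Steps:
l = -5/7 (l = 5/(-7) = 5*(-⅐) = -5/7 ≈ -0.71429)
n(s, y) = 4*y² (n(s, y) = (2*y)² = 4*y²)
q(d) = 16/7 (q(d) = -5/7 + 1*3 = -5/7 + 3 = 16/7)
n(-1*(-3), -3)*(q(-12) - 52) = (4*(-3)²)*(16/7 - 52) = (4*9)*(-348/7) = 36*(-348/7) = -12528/7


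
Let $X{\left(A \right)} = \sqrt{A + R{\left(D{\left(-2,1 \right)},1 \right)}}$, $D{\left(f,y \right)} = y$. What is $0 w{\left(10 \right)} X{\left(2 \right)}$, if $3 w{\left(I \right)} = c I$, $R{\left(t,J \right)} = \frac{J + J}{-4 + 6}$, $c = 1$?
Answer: $0$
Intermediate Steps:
$R{\left(t,J \right)} = J$ ($R{\left(t,J \right)} = \frac{2 J}{2} = 2 J \frac{1}{2} = J$)
$w{\left(I \right)} = \frac{I}{3}$ ($w{\left(I \right)} = \frac{1 I}{3} = \frac{I}{3}$)
$X{\left(A \right)} = \sqrt{1 + A}$ ($X{\left(A \right)} = \sqrt{A + 1} = \sqrt{1 + A}$)
$0 w{\left(10 \right)} X{\left(2 \right)} = 0 \cdot \frac{1}{3} \cdot 10 \sqrt{1 + 2} = 0 \cdot \frac{10}{3} \sqrt{3} = 0 \sqrt{3} = 0$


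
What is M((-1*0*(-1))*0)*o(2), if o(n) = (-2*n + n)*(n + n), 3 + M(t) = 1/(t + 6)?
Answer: 68/3 ≈ 22.667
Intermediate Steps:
M(t) = -3 + 1/(6 + t) (M(t) = -3 + 1/(t + 6) = -3 + 1/(6 + t))
o(n) = -2*n**2 (o(n) = (-n)*(2*n) = -2*n**2)
M((-1*0*(-1))*0)*o(2) = ((-17 - 3*-1*0*(-1)*0)/(6 + (-1*0*(-1))*0))*(-2*2**2) = ((-17 - 3*0*(-1)*0)/(6 + (0*(-1))*0))*(-2*4) = ((-17 - 0*0)/(6 + 0*0))*(-8) = ((-17 - 3*0)/(6 + 0))*(-8) = ((-17 + 0)/6)*(-8) = ((1/6)*(-17))*(-8) = -17/6*(-8) = 68/3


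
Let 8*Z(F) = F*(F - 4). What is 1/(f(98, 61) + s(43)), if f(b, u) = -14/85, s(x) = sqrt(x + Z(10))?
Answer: 2380/729333 + 7225*sqrt(202)/729333 ≈ 0.14406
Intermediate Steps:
Z(F) = F*(-4 + F)/8 (Z(F) = (F*(F - 4))/8 = (F*(-4 + F))/8 = F*(-4 + F)/8)
s(x) = sqrt(15/2 + x) (s(x) = sqrt(x + (1/8)*10*(-4 + 10)) = sqrt(x + (1/8)*10*6) = sqrt(x + 15/2) = sqrt(15/2 + x))
f(b, u) = -14/85 (f(b, u) = -14*1/85 = -14/85)
1/(f(98, 61) + s(43)) = 1/(-14/85 + sqrt(30 + 4*43)/2) = 1/(-14/85 + sqrt(30 + 172)/2) = 1/(-14/85 + sqrt(202)/2)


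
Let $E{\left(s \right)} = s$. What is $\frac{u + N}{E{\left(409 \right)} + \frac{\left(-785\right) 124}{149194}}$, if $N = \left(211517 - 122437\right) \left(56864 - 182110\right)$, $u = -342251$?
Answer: $- \frac{832297820684807}{30461503} \approx -2.7323 \cdot 10^{7}$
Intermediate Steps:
$N = -11156913680$ ($N = 89080 \left(-125246\right) = -11156913680$)
$\frac{u + N}{E{\left(409 \right)} + \frac{\left(-785\right) 124}{149194}} = \frac{-342251 - 11156913680}{409 + \frac{\left(-785\right) 124}{149194}} = - \frac{11157255931}{409 - \frac{48670}{74597}} = - \frac{11157255931}{\frac{30461503}{74597}} = \left(-11157255931\right) \frac{74597}{30461503} = - \frac{832297820684807}{30461503}$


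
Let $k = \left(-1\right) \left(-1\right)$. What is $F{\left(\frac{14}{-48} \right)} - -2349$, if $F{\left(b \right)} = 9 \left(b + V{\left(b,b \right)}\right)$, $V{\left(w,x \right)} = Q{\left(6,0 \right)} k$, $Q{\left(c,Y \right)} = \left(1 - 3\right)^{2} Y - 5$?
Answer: $\frac{18411}{8} \approx 2301.4$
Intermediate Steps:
$k = 1$
$Q{\left(c,Y \right)} = -5 + 4 Y$ ($Q{\left(c,Y \right)} = \left(-2\right)^{2} Y - 5 = 4 Y - 5 = -5 + 4 Y$)
$V{\left(w,x \right)} = -5$ ($V{\left(w,x \right)} = \left(-5 + 4 \cdot 0\right) 1 = \left(-5 + 0\right) 1 = \left(-5\right) 1 = -5$)
$F{\left(b \right)} = -45 + 9 b$ ($F{\left(b \right)} = 9 \left(b - 5\right) = 9 \left(-5 + b\right) = -45 + 9 b$)
$F{\left(\frac{14}{-48} \right)} - -2349 = \left(-45 + 9 \frac{14}{-48}\right) - -2349 = \left(-45 + 9 \cdot 14 \left(- \frac{1}{48}\right)\right) + 2349 = \left(-45 + 9 \left(- \frac{7}{24}\right)\right) + 2349 = \left(-45 - \frac{21}{8}\right) + 2349 = - \frac{381}{8} + 2349 = \frac{18411}{8}$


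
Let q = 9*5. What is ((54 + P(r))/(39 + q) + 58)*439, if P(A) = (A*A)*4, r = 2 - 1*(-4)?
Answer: 370955/14 ≈ 26497.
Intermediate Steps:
r = 6 (r = 2 + 4 = 6)
q = 45
P(A) = 4*A² (P(A) = A²*4 = 4*A²)
((54 + P(r))/(39 + q) + 58)*439 = ((54 + 4*6²)/(39 + 45) + 58)*439 = ((54 + 4*36)/84 + 58)*439 = ((54 + 144)*(1/84) + 58)*439 = (198*(1/84) + 58)*439 = (33/14 + 58)*439 = (845/14)*439 = 370955/14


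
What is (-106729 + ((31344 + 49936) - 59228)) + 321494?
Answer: 236817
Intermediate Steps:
(-106729 + ((31344 + 49936) - 59228)) + 321494 = (-106729 + (81280 - 59228)) + 321494 = (-106729 + 22052) + 321494 = -84677 + 321494 = 236817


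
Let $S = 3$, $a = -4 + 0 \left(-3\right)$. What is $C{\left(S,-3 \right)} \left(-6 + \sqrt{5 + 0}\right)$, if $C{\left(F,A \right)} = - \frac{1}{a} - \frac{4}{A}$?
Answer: $- \frac{19}{2} + \frac{19 \sqrt{5}}{12} \approx -5.9596$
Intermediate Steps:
$a = -4$ ($a = -4 + 0 = -4$)
$C{\left(F,A \right)} = \frac{1}{4} - \frac{4}{A}$ ($C{\left(F,A \right)} = - \frac{1}{-4} - \frac{4}{A} = \left(-1\right) \left(- \frac{1}{4}\right) - \frac{4}{A} = \frac{1}{4} - \frac{4}{A}$)
$C{\left(S,-3 \right)} \left(-6 + \sqrt{5 + 0}\right) = \frac{-16 - 3}{4 \left(-3\right)} \left(-6 + \sqrt{5 + 0}\right) = \frac{1}{4} \left(- \frac{1}{3}\right) \left(-19\right) \left(-6 + \sqrt{5}\right) = \frac{19 \left(-6 + \sqrt{5}\right)}{12} = - \frac{19}{2} + \frac{19 \sqrt{5}}{12}$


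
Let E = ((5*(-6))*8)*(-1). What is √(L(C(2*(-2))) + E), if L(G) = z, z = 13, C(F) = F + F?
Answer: √253 ≈ 15.906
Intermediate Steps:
C(F) = 2*F
E = 240 (E = -30*8*(-1) = -240*(-1) = 240)
L(G) = 13
√(L(C(2*(-2))) + E) = √(13 + 240) = √253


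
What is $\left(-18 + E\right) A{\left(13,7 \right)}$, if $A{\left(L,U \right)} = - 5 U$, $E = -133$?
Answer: $5285$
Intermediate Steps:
$\left(-18 + E\right) A{\left(13,7 \right)} = \left(-18 - 133\right) \left(\left(-5\right) 7\right) = \left(-151\right) \left(-35\right) = 5285$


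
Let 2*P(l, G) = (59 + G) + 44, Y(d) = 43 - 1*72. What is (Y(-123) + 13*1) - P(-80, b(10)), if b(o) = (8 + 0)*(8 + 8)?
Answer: -263/2 ≈ -131.50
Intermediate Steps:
Y(d) = -29 (Y(d) = 43 - 72 = -29)
b(o) = 128 (b(o) = 8*16 = 128)
P(l, G) = 103/2 + G/2 (P(l, G) = ((59 + G) + 44)/2 = (103 + G)/2 = 103/2 + G/2)
(Y(-123) + 13*1) - P(-80, b(10)) = (-29 + 13*1) - (103/2 + (½)*128) = (-29 + 13) - (103/2 + 64) = -16 - 1*231/2 = -16 - 231/2 = -263/2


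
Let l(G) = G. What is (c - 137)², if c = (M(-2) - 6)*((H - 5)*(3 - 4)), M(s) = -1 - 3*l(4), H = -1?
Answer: 63001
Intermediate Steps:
M(s) = -13 (M(s) = -1 - 3*4 = -1 - 12 = -13)
c = -114 (c = (-13 - 6)*((-1 - 5)*(3 - 4)) = -(-114)*(-1) = -19*6 = -114)
(c - 137)² = (-114 - 137)² = (-251)² = 63001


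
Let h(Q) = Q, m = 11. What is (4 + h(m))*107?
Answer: 1605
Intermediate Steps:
(4 + h(m))*107 = (4 + 11)*107 = 15*107 = 1605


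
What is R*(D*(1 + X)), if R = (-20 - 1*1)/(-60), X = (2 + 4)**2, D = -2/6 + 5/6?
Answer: 259/40 ≈ 6.4750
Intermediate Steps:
D = 1/2 (D = -2*1/6 + 5*(1/6) = -1/3 + 5/6 = 1/2 ≈ 0.50000)
X = 36 (X = 6**2 = 36)
R = 7/20 (R = (-20 - 1)*(-1/60) = -21*(-1/60) = 7/20 ≈ 0.35000)
R*(D*(1 + X)) = 7*((1 + 36)/2)/20 = 7*((1/2)*37)/20 = (7/20)*(37/2) = 259/40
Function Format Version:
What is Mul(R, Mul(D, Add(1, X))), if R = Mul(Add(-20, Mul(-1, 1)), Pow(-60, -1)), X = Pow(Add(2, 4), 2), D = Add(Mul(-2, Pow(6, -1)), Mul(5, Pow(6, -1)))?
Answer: Rational(259, 40) ≈ 6.4750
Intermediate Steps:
D = Rational(1, 2) (D = Add(Mul(-2, Rational(1, 6)), Mul(5, Rational(1, 6))) = Add(Rational(-1, 3), Rational(5, 6)) = Rational(1, 2) ≈ 0.50000)
X = 36 (X = Pow(6, 2) = 36)
R = Rational(7, 20) (R = Mul(Add(-20, -1), Rational(-1, 60)) = Mul(-21, Rational(-1, 60)) = Rational(7, 20) ≈ 0.35000)
Mul(R, Mul(D, Add(1, X))) = Mul(Rational(7, 20), Mul(Rational(1, 2), Add(1, 36))) = Mul(Rational(7, 20), Mul(Rational(1, 2), 37)) = Mul(Rational(7, 20), Rational(37, 2)) = Rational(259, 40)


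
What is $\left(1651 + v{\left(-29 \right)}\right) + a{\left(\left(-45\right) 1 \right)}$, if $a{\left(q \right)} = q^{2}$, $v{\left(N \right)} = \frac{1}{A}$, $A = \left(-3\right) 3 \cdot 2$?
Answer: $\frac{66167}{18} \approx 3675.9$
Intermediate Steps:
$A = -18$ ($A = \left(-9\right) 2 = -18$)
$v{\left(N \right)} = - \frac{1}{18}$ ($v{\left(N \right)} = \frac{1}{-18} = - \frac{1}{18}$)
$\left(1651 + v{\left(-29 \right)}\right) + a{\left(\left(-45\right) 1 \right)} = \left(1651 - \frac{1}{18}\right) + \left(\left(-45\right) 1\right)^{2} = \frac{29717}{18} + \left(-45\right)^{2} = \frac{29717}{18} + 2025 = \frac{66167}{18}$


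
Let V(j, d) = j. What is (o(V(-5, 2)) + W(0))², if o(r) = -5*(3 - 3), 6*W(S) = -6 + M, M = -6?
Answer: 4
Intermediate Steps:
W(S) = -2 (W(S) = (-6 - 6)/6 = (⅙)*(-12) = -2)
o(r) = 0 (o(r) = -5*0 = 0)
(o(V(-5, 2)) + W(0))² = (0 - 2)² = (-2)² = 4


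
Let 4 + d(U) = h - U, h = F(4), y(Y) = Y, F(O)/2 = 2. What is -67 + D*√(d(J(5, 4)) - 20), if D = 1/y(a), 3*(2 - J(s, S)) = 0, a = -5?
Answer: -67 - I*√22/5 ≈ -67.0 - 0.93808*I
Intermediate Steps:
F(O) = 4 (F(O) = 2*2 = 4)
J(s, S) = 2 (J(s, S) = 2 - ⅓*0 = 2 + 0 = 2)
h = 4
D = -⅕ (D = 1/(-5) = -⅕ ≈ -0.20000)
d(U) = -U (d(U) = -4 + (4 - U) = -U)
-67 + D*√(d(J(5, 4)) - 20) = -67 - √(-1*2 - 20)/5 = -67 - √(-2 - 20)/5 = -67 - I*√22/5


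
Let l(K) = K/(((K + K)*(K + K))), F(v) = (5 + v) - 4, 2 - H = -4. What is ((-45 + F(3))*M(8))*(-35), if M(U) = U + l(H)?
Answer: 276955/24 ≈ 11540.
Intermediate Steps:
H = 6 (H = 2 - 1*(-4) = 2 + 4 = 6)
F(v) = 1 + v
l(K) = 1/(4*K) (l(K) = K/(((2*K)*(2*K))) = K/((4*K²)) = K*(1/(4*K²)) = 1/(4*K))
M(U) = 1/24 + U (M(U) = U + (¼)/6 = U + (¼)*(⅙) = U + 1/24 = 1/24 + U)
((-45 + F(3))*M(8))*(-35) = ((-45 + (1 + 3))*(1/24 + 8))*(-35) = ((-45 + 4)*(193/24))*(-35) = -41*193/24*(-35) = -7913/24*(-35) = 276955/24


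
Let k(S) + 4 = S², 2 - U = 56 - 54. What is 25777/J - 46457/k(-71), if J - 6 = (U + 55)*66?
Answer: -13026301/6104844 ≈ -2.1338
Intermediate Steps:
U = 0 (U = 2 - (56 - 54) = 2 - 1*2 = 2 - 2 = 0)
k(S) = -4 + S²
J = 3636 (J = 6 + (0 + 55)*66 = 6 + 55*66 = 6 + 3630 = 3636)
25777/J - 46457/k(-71) = 25777/3636 - 46457/(-4 + (-71)²) = 25777*(1/3636) - 46457/(-4 + 5041) = 25777/3636 - 46457/5037 = -13026301/6104844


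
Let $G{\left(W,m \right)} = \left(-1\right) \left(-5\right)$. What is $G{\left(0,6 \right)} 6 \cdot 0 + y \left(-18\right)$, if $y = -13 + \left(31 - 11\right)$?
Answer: $-126$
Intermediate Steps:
$G{\left(W,m \right)} = 5$
$y = 7$ ($y = -13 + 20 = 7$)
$G{\left(0,6 \right)} 6 \cdot 0 + y \left(-18\right) = 5 \cdot 6 \cdot 0 + 7 \left(-18\right) = 30 \cdot 0 - 126 = 0 - 126 = -126$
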